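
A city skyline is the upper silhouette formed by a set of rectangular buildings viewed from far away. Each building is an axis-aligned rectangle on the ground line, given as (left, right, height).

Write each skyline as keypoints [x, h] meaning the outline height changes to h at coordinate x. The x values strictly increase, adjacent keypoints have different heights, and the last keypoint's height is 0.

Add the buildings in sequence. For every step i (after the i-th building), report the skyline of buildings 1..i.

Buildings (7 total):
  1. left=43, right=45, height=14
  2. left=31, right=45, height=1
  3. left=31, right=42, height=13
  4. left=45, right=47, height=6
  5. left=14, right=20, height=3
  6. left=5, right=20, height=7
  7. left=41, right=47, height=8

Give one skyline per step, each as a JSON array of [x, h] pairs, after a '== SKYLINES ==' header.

== SKYLINES ==
[[43,14],[45,0]]
[[31,1],[43,14],[45,0]]
[[31,13],[42,1],[43,14],[45,0]]
[[31,13],[42,1],[43,14],[45,6],[47,0]]
[[14,3],[20,0],[31,13],[42,1],[43,14],[45,6],[47,0]]
[[5,7],[20,0],[31,13],[42,1],[43,14],[45,6],[47,0]]
[[5,7],[20,0],[31,13],[42,8],[43,14],[45,8],[47,0]]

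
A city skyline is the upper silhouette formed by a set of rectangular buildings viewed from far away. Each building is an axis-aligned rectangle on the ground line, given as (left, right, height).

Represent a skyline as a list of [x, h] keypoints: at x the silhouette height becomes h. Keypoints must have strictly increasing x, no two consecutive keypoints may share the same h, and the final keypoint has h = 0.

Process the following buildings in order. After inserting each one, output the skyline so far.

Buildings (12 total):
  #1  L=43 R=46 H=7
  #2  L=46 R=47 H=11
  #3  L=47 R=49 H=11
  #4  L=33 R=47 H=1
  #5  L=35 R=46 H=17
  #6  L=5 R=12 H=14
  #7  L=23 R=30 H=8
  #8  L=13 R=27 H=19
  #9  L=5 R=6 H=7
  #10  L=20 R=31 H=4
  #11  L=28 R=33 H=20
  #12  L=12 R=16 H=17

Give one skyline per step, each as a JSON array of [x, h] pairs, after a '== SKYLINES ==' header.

== SKYLINES ==
[[43,7],[46,0]]
[[43,7],[46,11],[47,0]]
[[43,7],[46,11],[49,0]]
[[33,1],[43,7],[46,11],[49,0]]
[[33,1],[35,17],[46,11],[49,0]]
[[5,14],[12,0],[33,1],[35,17],[46,11],[49,0]]
[[5,14],[12,0],[23,8],[30,0],[33,1],[35,17],[46,11],[49,0]]
[[5,14],[12,0],[13,19],[27,8],[30,0],[33,1],[35,17],[46,11],[49,0]]
[[5,14],[12,0],[13,19],[27,8],[30,0],[33,1],[35,17],[46,11],[49,0]]
[[5,14],[12,0],[13,19],[27,8],[30,4],[31,0],[33,1],[35,17],[46,11],[49,0]]
[[5,14],[12,0],[13,19],[27,8],[28,20],[33,1],[35,17],[46,11],[49,0]]
[[5,14],[12,17],[13,19],[27,8],[28,20],[33,1],[35,17],[46,11],[49,0]]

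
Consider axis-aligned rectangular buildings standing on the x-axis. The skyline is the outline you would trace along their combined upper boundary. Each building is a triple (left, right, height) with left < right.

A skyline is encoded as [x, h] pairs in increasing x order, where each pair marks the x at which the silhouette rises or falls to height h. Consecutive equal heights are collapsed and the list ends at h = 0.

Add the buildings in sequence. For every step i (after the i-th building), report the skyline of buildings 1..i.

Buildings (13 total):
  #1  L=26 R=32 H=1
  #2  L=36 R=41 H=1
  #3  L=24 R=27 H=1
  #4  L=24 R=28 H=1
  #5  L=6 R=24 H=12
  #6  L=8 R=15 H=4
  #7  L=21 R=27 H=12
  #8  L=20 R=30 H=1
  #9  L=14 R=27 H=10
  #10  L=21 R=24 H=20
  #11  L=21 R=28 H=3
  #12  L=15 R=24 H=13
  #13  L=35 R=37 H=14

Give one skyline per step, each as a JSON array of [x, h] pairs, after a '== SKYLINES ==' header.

== SKYLINES ==
[[26,1],[32,0]]
[[26,1],[32,0],[36,1],[41,0]]
[[24,1],[32,0],[36,1],[41,0]]
[[24,1],[32,0],[36,1],[41,0]]
[[6,12],[24,1],[32,0],[36,1],[41,0]]
[[6,12],[24,1],[32,0],[36,1],[41,0]]
[[6,12],[27,1],[32,0],[36,1],[41,0]]
[[6,12],[27,1],[32,0],[36,1],[41,0]]
[[6,12],[27,1],[32,0],[36,1],[41,0]]
[[6,12],[21,20],[24,12],[27,1],[32,0],[36,1],[41,0]]
[[6,12],[21,20],[24,12],[27,3],[28,1],[32,0],[36,1],[41,0]]
[[6,12],[15,13],[21,20],[24,12],[27,3],[28,1],[32,0],[36,1],[41,0]]
[[6,12],[15,13],[21,20],[24,12],[27,3],[28,1],[32,0],[35,14],[37,1],[41,0]]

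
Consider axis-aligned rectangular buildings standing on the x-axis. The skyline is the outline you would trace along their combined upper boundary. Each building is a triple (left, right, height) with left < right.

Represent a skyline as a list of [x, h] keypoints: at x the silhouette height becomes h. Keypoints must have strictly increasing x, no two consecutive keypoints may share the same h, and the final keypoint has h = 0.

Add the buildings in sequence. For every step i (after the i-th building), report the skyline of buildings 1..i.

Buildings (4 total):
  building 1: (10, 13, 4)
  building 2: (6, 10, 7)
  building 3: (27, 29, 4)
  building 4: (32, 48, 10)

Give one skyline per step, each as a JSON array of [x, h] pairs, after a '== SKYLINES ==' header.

== SKYLINES ==
[[10,4],[13,0]]
[[6,7],[10,4],[13,0]]
[[6,7],[10,4],[13,0],[27,4],[29,0]]
[[6,7],[10,4],[13,0],[27,4],[29,0],[32,10],[48,0]]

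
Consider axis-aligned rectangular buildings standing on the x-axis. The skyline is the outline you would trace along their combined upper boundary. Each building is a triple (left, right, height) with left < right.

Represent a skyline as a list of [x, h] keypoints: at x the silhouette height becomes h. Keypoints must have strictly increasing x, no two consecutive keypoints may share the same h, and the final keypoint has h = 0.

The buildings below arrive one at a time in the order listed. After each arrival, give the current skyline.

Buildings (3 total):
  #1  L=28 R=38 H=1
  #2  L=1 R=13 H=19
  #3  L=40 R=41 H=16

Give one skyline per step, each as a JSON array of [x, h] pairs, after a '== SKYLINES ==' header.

== SKYLINES ==
[[28,1],[38,0]]
[[1,19],[13,0],[28,1],[38,0]]
[[1,19],[13,0],[28,1],[38,0],[40,16],[41,0]]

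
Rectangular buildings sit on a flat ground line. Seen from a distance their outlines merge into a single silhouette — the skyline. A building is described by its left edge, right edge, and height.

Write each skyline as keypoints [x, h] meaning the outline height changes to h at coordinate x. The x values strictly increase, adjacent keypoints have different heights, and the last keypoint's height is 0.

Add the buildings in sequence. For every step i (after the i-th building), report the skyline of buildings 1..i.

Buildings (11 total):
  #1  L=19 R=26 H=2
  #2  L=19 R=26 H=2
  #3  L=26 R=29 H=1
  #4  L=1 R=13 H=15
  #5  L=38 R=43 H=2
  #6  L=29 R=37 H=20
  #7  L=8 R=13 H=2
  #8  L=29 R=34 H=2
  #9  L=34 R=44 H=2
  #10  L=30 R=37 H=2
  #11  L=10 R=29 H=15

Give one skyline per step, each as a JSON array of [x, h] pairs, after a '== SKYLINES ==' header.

== SKYLINES ==
[[19,2],[26,0]]
[[19,2],[26,0]]
[[19,2],[26,1],[29,0]]
[[1,15],[13,0],[19,2],[26,1],[29,0]]
[[1,15],[13,0],[19,2],[26,1],[29,0],[38,2],[43,0]]
[[1,15],[13,0],[19,2],[26,1],[29,20],[37,0],[38,2],[43,0]]
[[1,15],[13,0],[19,2],[26,1],[29,20],[37,0],[38,2],[43,0]]
[[1,15],[13,0],[19,2],[26,1],[29,20],[37,0],[38,2],[43,0]]
[[1,15],[13,0],[19,2],[26,1],[29,20],[37,2],[44,0]]
[[1,15],[13,0],[19,2],[26,1],[29,20],[37,2],[44,0]]
[[1,15],[29,20],[37,2],[44,0]]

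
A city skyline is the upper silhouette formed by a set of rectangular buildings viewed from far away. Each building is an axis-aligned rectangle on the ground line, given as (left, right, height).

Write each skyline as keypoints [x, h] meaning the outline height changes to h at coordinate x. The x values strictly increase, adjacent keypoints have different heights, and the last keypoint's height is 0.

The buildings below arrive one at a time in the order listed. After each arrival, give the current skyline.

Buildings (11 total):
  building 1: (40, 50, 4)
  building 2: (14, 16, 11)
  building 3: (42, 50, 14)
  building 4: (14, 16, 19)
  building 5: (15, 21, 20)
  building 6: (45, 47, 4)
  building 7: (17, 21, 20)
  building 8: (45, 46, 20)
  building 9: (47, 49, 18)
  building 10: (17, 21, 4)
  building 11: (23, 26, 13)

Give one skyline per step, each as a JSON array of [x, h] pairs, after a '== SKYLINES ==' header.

== SKYLINES ==
[[40,4],[50,0]]
[[14,11],[16,0],[40,4],[50,0]]
[[14,11],[16,0],[40,4],[42,14],[50,0]]
[[14,19],[16,0],[40,4],[42,14],[50,0]]
[[14,19],[15,20],[21,0],[40,4],[42,14],[50,0]]
[[14,19],[15,20],[21,0],[40,4],[42,14],[50,0]]
[[14,19],[15,20],[21,0],[40,4],[42,14],[50,0]]
[[14,19],[15,20],[21,0],[40,4],[42,14],[45,20],[46,14],[50,0]]
[[14,19],[15,20],[21,0],[40,4],[42,14],[45,20],[46,14],[47,18],[49,14],[50,0]]
[[14,19],[15,20],[21,0],[40,4],[42,14],[45,20],[46,14],[47,18],[49,14],[50,0]]
[[14,19],[15,20],[21,0],[23,13],[26,0],[40,4],[42,14],[45,20],[46,14],[47,18],[49,14],[50,0]]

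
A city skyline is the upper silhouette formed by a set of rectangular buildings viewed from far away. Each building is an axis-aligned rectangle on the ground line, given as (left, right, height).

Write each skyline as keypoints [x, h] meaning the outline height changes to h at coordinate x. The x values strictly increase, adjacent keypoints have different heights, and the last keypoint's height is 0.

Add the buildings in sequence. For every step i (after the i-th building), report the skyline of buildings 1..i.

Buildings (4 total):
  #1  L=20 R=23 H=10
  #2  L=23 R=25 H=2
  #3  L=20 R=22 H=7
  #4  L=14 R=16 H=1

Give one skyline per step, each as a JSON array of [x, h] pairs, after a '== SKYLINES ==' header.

== SKYLINES ==
[[20,10],[23,0]]
[[20,10],[23,2],[25,0]]
[[20,10],[23,2],[25,0]]
[[14,1],[16,0],[20,10],[23,2],[25,0]]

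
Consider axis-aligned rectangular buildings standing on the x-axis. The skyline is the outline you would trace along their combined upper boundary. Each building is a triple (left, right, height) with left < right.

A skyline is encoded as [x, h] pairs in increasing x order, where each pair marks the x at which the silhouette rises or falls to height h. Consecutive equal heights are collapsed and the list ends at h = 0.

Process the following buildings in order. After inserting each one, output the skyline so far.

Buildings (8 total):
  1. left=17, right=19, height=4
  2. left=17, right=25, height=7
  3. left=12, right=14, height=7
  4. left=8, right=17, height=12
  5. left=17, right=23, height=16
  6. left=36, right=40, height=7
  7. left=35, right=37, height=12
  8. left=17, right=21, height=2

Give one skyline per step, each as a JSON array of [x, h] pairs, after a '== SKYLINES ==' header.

== SKYLINES ==
[[17,4],[19,0]]
[[17,7],[25,0]]
[[12,7],[14,0],[17,7],[25,0]]
[[8,12],[17,7],[25,0]]
[[8,12],[17,16],[23,7],[25,0]]
[[8,12],[17,16],[23,7],[25,0],[36,7],[40,0]]
[[8,12],[17,16],[23,7],[25,0],[35,12],[37,7],[40,0]]
[[8,12],[17,16],[23,7],[25,0],[35,12],[37,7],[40,0]]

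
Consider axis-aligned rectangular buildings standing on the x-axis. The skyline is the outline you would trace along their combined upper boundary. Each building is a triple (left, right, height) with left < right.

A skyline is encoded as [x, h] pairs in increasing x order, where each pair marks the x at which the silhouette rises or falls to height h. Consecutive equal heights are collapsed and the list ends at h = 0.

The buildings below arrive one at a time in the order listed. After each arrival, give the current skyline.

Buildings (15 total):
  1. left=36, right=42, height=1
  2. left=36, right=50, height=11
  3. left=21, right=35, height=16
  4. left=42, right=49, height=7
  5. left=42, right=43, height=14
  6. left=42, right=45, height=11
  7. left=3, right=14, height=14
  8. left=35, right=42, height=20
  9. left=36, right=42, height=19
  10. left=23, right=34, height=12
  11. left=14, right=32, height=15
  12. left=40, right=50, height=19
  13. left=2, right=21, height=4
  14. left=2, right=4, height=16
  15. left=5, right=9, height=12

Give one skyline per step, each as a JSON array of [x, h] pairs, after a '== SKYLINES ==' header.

== SKYLINES ==
[[36,1],[42,0]]
[[36,11],[50,0]]
[[21,16],[35,0],[36,11],[50,0]]
[[21,16],[35,0],[36,11],[50,0]]
[[21,16],[35,0],[36,11],[42,14],[43,11],[50,0]]
[[21,16],[35,0],[36,11],[42,14],[43,11],[50,0]]
[[3,14],[14,0],[21,16],[35,0],[36,11],[42,14],[43,11],[50,0]]
[[3,14],[14,0],[21,16],[35,20],[42,14],[43,11],[50,0]]
[[3,14],[14,0],[21,16],[35,20],[42,14],[43,11],[50,0]]
[[3,14],[14,0],[21,16],[35,20],[42,14],[43,11],[50,0]]
[[3,14],[14,15],[21,16],[35,20],[42,14],[43,11],[50,0]]
[[3,14],[14,15],[21,16],[35,20],[42,19],[50,0]]
[[2,4],[3,14],[14,15],[21,16],[35,20],[42,19],[50,0]]
[[2,16],[4,14],[14,15],[21,16],[35,20],[42,19],[50,0]]
[[2,16],[4,14],[14,15],[21,16],[35,20],[42,19],[50,0]]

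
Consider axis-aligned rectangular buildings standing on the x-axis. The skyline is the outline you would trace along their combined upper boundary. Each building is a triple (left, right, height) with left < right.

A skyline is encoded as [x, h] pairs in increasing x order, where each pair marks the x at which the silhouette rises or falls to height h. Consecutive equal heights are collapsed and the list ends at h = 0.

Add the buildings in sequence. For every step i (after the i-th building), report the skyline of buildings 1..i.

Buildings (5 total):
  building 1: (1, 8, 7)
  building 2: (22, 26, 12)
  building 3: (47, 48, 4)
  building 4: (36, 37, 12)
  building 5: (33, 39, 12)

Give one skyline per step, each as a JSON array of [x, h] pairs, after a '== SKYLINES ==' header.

== SKYLINES ==
[[1,7],[8,0]]
[[1,7],[8,0],[22,12],[26,0]]
[[1,7],[8,0],[22,12],[26,0],[47,4],[48,0]]
[[1,7],[8,0],[22,12],[26,0],[36,12],[37,0],[47,4],[48,0]]
[[1,7],[8,0],[22,12],[26,0],[33,12],[39,0],[47,4],[48,0]]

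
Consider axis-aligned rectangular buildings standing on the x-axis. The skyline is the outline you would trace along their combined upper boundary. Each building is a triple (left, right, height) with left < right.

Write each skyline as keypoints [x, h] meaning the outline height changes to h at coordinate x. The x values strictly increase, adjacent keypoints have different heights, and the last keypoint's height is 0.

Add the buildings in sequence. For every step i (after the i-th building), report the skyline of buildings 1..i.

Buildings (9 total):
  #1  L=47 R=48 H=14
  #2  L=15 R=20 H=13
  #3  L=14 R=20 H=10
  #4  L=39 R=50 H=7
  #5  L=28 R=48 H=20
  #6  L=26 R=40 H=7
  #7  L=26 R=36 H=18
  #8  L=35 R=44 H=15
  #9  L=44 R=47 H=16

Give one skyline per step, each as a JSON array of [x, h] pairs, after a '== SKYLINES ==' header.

== SKYLINES ==
[[47,14],[48,0]]
[[15,13],[20,0],[47,14],[48,0]]
[[14,10],[15,13],[20,0],[47,14],[48,0]]
[[14,10],[15,13],[20,0],[39,7],[47,14],[48,7],[50,0]]
[[14,10],[15,13],[20,0],[28,20],[48,7],[50,0]]
[[14,10],[15,13],[20,0],[26,7],[28,20],[48,7],[50,0]]
[[14,10],[15,13],[20,0],[26,18],[28,20],[48,7],[50,0]]
[[14,10],[15,13],[20,0],[26,18],[28,20],[48,7],[50,0]]
[[14,10],[15,13],[20,0],[26,18],[28,20],[48,7],[50,0]]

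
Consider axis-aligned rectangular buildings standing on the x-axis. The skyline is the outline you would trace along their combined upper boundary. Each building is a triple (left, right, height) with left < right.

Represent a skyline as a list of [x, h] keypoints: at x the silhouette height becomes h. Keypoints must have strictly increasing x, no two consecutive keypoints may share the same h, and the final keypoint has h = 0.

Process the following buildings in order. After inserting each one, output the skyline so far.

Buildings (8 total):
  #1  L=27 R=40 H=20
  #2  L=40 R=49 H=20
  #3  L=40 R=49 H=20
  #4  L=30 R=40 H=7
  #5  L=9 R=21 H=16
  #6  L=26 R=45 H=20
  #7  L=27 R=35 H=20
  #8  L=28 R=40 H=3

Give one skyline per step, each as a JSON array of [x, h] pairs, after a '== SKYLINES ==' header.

== SKYLINES ==
[[27,20],[40,0]]
[[27,20],[49,0]]
[[27,20],[49,0]]
[[27,20],[49,0]]
[[9,16],[21,0],[27,20],[49,0]]
[[9,16],[21,0],[26,20],[49,0]]
[[9,16],[21,0],[26,20],[49,0]]
[[9,16],[21,0],[26,20],[49,0]]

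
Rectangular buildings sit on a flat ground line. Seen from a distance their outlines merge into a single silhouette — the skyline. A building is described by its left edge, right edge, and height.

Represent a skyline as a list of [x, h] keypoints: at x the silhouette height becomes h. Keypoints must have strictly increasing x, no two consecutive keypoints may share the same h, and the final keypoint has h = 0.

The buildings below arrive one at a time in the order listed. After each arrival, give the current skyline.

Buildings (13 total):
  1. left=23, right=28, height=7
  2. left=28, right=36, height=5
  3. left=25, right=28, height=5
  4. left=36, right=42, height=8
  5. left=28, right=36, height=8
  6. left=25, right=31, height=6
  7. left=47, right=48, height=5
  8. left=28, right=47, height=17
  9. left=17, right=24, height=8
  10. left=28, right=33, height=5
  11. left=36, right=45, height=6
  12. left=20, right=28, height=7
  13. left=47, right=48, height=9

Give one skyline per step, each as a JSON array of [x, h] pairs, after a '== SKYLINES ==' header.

== SKYLINES ==
[[23,7],[28,0]]
[[23,7],[28,5],[36,0]]
[[23,7],[28,5],[36,0]]
[[23,7],[28,5],[36,8],[42,0]]
[[23,7],[28,8],[42,0]]
[[23,7],[28,8],[42,0]]
[[23,7],[28,8],[42,0],[47,5],[48,0]]
[[23,7],[28,17],[47,5],[48,0]]
[[17,8],[24,7],[28,17],[47,5],[48,0]]
[[17,8],[24,7],[28,17],[47,5],[48,0]]
[[17,8],[24,7],[28,17],[47,5],[48,0]]
[[17,8],[24,7],[28,17],[47,5],[48,0]]
[[17,8],[24,7],[28,17],[47,9],[48,0]]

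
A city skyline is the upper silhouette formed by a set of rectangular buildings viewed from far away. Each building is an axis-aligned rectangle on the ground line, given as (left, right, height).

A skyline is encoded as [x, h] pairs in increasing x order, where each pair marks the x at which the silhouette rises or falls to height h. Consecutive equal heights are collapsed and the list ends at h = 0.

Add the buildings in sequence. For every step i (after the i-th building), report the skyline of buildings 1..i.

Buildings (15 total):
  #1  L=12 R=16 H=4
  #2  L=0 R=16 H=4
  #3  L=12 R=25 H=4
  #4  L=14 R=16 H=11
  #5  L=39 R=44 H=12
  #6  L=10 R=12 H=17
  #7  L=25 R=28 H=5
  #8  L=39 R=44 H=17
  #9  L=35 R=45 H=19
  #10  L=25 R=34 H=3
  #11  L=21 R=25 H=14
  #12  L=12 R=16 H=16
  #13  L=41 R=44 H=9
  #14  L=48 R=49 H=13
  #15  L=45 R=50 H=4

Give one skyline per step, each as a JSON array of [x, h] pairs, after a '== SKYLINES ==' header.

== SKYLINES ==
[[12,4],[16,0]]
[[0,4],[16,0]]
[[0,4],[25,0]]
[[0,4],[14,11],[16,4],[25,0]]
[[0,4],[14,11],[16,4],[25,0],[39,12],[44,0]]
[[0,4],[10,17],[12,4],[14,11],[16,4],[25,0],[39,12],[44,0]]
[[0,4],[10,17],[12,4],[14,11],[16,4],[25,5],[28,0],[39,12],[44,0]]
[[0,4],[10,17],[12,4],[14,11],[16,4],[25,5],[28,0],[39,17],[44,0]]
[[0,4],[10,17],[12,4],[14,11],[16,4],[25,5],[28,0],[35,19],[45,0]]
[[0,4],[10,17],[12,4],[14,11],[16,4],[25,5],[28,3],[34,0],[35,19],[45,0]]
[[0,4],[10,17],[12,4],[14,11],[16,4],[21,14],[25,5],[28,3],[34,0],[35,19],[45,0]]
[[0,4],[10,17],[12,16],[16,4],[21,14],[25,5],[28,3],[34,0],[35,19],[45,0]]
[[0,4],[10,17],[12,16],[16,4],[21,14],[25,5],[28,3],[34,0],[35,19],[45,0]]
[[0,4],[10,17],[12,16],[16,4],[21,14],[25,5],[28,3],[34,0],[35,19],[45,0],[48,13],[49,0]]
[[0,4],[10,17],[12,16],[16,4],[21,14],[25,5],[28,3],[34,0],[35,19],[45,4],[48,13],[49,4],[50,0]]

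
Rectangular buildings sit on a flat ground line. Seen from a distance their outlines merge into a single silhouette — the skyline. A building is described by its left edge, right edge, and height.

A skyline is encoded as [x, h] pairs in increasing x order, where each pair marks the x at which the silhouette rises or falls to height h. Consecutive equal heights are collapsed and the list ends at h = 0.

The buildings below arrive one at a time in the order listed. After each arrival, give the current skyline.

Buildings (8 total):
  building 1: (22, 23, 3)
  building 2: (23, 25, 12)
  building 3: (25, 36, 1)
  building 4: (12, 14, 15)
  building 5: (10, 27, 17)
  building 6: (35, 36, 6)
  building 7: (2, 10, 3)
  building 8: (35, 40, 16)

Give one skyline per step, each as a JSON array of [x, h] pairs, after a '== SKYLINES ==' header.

== SKYLINES ==
[[22,3],[23,0]]
[[22,3],[23,12],[25,0]]
[[22,3],[23,12],[25,1],[36,0]]
[[12,15],[14,0],[22,3],[23,12],[25,1],[36,0]]
[[10,17],[27,1],[36,0]]
[[10,17],[27,1],[35,6],[36,0]]
[[2,3],[10,17],[27,1],[35,6],[36,0]]
[[2,3],[10,17],[27,1],[35,16],[40,0]]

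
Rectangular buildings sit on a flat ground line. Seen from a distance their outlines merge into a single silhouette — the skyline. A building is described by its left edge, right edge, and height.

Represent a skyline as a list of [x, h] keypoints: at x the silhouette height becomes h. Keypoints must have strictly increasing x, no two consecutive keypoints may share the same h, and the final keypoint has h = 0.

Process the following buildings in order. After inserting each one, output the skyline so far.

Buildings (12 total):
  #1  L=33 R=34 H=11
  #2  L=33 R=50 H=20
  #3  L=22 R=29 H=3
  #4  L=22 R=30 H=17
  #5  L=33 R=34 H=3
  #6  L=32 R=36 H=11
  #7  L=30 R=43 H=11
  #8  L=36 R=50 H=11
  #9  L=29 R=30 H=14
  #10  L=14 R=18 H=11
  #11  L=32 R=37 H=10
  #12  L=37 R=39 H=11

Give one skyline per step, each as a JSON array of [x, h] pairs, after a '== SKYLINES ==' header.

== SKYLINES ==
[[33,11],[34,0]]
[[33,20],[50,0]]
[[22,3],[29,0],[33,20],[50,0]]
[[22,17],[30,0],[33,20],[50,0]]
[[22,17],[30,0],[33,20],[50,0]]
[[22,17],[30,0],[32,11],[33,20],[50,0]]
[[22,17],[30,11],[33,20],[50,0]]
[[22,17],[30,11],[33,20],[50,0]]
[[22,17],[30,11],[33,20],[50,0]]
[[14,11],[18,0],[22,17],[30,11],[33,20],[50,0]]
[[14,11],[18,0],[22,17],[30,11],[33,20],[50,0]]
[[14,11],[18,0],[22,17],[30,11],[33,20],[50,0]]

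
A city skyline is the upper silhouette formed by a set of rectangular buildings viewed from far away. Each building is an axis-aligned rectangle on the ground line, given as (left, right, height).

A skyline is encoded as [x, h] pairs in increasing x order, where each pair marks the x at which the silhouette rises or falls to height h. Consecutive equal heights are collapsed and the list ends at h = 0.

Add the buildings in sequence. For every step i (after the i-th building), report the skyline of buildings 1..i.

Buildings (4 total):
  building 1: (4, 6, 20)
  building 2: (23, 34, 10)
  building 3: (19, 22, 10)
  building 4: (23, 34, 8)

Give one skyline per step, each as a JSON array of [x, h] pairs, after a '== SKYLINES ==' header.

== SKYLINES ==
[[4,20],[6,0]]
[[4,20],[6,0],[23,10],[34,0]]
[[4,20],[6,0],[19,10],[22,0],[23,10],[34,0]]
[[4,20],[6,0],[19,10],[22,0],[23,10],[34,0]]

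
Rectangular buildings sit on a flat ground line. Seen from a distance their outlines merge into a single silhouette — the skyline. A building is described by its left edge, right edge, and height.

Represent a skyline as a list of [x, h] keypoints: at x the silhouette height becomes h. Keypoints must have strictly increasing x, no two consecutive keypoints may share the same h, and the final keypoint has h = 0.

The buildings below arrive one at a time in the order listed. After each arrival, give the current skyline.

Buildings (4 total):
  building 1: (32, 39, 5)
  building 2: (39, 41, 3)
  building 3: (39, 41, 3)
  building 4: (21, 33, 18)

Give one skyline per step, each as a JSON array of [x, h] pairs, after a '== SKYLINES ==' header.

== SKYLINES ==
[[32,5],[39,0]]
[[32,5],[39,3],[41,0]]
[[32,5],[39,3],[41,0]]
[[21,18],[33,5],[39,3],[41,0]]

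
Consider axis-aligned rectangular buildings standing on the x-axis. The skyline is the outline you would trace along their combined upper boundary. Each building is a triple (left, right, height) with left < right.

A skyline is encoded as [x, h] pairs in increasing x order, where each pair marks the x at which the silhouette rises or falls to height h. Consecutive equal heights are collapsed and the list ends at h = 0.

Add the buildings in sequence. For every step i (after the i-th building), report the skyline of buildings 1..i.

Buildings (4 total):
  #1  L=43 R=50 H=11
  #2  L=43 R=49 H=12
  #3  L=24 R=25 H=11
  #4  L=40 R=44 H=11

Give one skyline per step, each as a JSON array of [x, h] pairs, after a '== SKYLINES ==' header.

== SKYLINES ==
[[43,11],[50,0]]
[[43,12],[49,11],[50,0]]
[[24,11],[25,0],[43,12],[49,11],[50,0]]
[[24,11],[25,0],[40,11],[43,12],[49,11],[50,0]]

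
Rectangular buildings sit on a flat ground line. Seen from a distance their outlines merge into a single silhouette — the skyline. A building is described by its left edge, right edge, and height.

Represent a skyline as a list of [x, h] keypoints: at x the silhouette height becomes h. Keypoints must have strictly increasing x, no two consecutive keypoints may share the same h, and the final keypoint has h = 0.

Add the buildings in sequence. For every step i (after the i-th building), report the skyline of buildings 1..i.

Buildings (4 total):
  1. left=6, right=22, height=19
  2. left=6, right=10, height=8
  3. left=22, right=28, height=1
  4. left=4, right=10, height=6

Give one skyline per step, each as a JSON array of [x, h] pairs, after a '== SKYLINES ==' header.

== SKYLINES ==
[[6,19],[22,0]]
[[6,19],[22,0]]
[[6,19],[22,1],[28,0]]
[[4,6],[6,19],[22,1],[28,0]]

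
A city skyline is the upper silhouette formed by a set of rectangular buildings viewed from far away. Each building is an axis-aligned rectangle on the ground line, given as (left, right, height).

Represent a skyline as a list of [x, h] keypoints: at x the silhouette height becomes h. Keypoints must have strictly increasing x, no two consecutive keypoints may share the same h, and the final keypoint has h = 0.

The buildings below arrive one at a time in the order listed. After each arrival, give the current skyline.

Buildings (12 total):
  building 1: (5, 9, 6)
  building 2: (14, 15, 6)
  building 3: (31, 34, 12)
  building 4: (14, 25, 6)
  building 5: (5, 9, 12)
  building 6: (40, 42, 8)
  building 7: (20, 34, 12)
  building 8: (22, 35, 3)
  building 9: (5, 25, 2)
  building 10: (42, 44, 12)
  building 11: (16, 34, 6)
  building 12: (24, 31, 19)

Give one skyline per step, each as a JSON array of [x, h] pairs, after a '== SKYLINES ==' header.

== SKYLINES ==
[[5,6],[9,0]]
[[5,6],[9,0],[14,6],[15,0]]
[[5,6],[9,0],[14,6],[15,0],[31,12],[34,0]]
[[5,6],[9,0],[14,6],[25,0],[31,12],[34,0]]
[[5,12],[9,0],[14,6],[25,0],[31,12],[34,0]]
[[5,12],[9,0],[14,6],[25,0],[31,12],[34,0],[40,8],[42,0]]
[[5,12],[9,0],[14,6],[20,12],[34,0],[40,8],[42,0]]
[[5,12],[9,0],[14,6],[20,12],[34,3],[35,0],[40,8],[42,0]]
[[5,12],[9,2],[14,6],[20,12],[34,3],[35,0],[40,8],[42,0]]
[[5,12],[9,2],[14,6],[20,12],[34,3],[35,0],[40,8],[42,12],[44,0]]
[[5,12],[9,2],[14,6],[20,12],[34,3],[35,0],[40,8],[42,12],[44,0]]
[[5,12],[9,2],[14,6],[20,12],[24,19],[31,12],[34,3],[35,0],[40,8],[42,12],[44,0]]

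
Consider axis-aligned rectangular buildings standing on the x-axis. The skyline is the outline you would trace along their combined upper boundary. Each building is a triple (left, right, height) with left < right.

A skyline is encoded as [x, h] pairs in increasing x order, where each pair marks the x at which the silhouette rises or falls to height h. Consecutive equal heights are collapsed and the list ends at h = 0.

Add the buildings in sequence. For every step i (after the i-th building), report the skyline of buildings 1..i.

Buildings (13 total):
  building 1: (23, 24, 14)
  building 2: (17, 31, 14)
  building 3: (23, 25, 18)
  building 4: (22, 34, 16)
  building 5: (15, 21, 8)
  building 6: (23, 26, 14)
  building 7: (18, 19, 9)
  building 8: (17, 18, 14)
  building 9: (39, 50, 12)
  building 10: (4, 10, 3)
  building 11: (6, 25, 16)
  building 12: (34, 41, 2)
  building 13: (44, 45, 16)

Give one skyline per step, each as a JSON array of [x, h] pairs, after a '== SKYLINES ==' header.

== SKYLINES ==
[[23,14],[24,0]]
[[17,14],[31,0]]
[[17,14],[23,18],[25,14],[31,0]]
[[17,14],[22,16],[23,18],[25,16],[34,0]]
[[15,8],[17,14],[22,16],[23,18],[25,16],[34,0]]
[[15,8],[17,14],[22,16],[23,18],[25,16],[34,0]]
[[15,8],[17,14],[22,16],[23,18],[25,16],[34,0]]
[[15,8],[17,14],[22,16],[23,18],[25,16],[34,0]]
[[15,8],[17,14],[22,16],[23,18],[25,16],[34,0],[39,12],[50,0]]
[[4,3],[10,0],[15,8],[17,14],[22,16],[23,18],[25,16],[34,0],[39,12],[50,0]]
[[4,3],[6,16],[23,18],[25,16],[34,0],[39,12],[50,0]]
[[4,3],[6,16],[23,18],[25,16],[34,2],[39,12],[50,0]]
[[4,3],[6,16],[23,18],[25,16],[34,2],[39,12],[44,16],[45,12],[50,0]]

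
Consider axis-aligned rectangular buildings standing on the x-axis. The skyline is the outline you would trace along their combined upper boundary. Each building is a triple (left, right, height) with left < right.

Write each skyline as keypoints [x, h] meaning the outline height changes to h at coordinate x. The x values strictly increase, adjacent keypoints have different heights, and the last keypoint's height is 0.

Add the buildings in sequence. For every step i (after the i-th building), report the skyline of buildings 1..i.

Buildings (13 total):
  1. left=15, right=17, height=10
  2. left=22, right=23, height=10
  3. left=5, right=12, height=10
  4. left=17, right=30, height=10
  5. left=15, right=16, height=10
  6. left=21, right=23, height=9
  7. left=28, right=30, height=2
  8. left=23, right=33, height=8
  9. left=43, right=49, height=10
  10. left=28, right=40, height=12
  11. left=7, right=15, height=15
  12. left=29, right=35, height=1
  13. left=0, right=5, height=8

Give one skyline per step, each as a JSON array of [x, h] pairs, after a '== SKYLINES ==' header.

== SKYLINES ==
[[15,10],[17,0]]
[[15,10],[17,0],[22,10],[23,0]]
[[5,10],[12,0],[15,10],[17,0],[22,10],[23,0]]
[[5,10],[12,0],[15,10],[30,0]]
[[5,10],[12,0],[15,10],[30,0]]
[[5,10],[12,0],[15,10],[30,0]]
[[5,10],[12,0],[15,10],[30,0]]
[[5,10],[12,0],[15,10],[30,8],[33,0]]
[[5,10],[12,0],[15,10],[30,8],[33,0],[43,10],[49,0]]
[[5,10],[12,0],[15,10],[28,12],[40,0],[43,10],[49,0]]
[[5,10],[7,15],[15,10],[28,12],[40,0],[43,10],[49,0]]
[[5,10],[7,15],[15,10],[28,12],[40,0],[43,10],[49,0]]
[[0,8],[5,10],[7,15],[15,10],[28,12],[40,0],[43,10],[49,0]]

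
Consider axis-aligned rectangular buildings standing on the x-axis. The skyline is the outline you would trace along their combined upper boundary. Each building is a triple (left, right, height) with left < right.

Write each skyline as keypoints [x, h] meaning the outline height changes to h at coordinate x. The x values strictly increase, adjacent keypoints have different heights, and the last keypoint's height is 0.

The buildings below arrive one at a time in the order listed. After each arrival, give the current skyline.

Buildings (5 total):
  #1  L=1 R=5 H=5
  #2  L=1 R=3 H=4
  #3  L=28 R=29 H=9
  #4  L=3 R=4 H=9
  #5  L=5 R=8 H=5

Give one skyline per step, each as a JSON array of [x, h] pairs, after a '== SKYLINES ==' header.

== SKYLINES ==
[[1,5],[5,0]]
[[1,5],[5,0]]
[[1,5],[5,0],[28,9],[29,0]]
[[1,5],[3,9],[4,5],[5,0],[28,9],[29,0]]
[[1,5],[3,9],[4,5],[8,0],[28,9],[29,0]]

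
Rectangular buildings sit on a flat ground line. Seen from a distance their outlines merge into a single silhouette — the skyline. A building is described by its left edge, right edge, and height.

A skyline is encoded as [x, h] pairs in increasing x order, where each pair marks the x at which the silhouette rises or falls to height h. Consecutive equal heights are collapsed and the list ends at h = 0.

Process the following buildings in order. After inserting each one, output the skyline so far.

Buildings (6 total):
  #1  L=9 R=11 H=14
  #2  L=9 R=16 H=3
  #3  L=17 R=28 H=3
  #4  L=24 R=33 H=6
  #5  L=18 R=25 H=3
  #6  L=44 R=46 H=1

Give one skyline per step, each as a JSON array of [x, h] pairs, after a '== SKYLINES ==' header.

== SKYLINES ==
[[9,14],[11,0]]
[[9,14],[11,3],[16,0]]
[[9,14],[11,3],[16,0],[17,3],[28,0]]
[[9,14],[11,3],[16,0],[17,3],[24,6],[33,0]]
[[9,14],[11,3],[16,0],[17,3],[24,6],[33,0]]
[[9,14],[11,3],[16,0],[17,3],[24,6],[33,0],[44,1],[46,0]]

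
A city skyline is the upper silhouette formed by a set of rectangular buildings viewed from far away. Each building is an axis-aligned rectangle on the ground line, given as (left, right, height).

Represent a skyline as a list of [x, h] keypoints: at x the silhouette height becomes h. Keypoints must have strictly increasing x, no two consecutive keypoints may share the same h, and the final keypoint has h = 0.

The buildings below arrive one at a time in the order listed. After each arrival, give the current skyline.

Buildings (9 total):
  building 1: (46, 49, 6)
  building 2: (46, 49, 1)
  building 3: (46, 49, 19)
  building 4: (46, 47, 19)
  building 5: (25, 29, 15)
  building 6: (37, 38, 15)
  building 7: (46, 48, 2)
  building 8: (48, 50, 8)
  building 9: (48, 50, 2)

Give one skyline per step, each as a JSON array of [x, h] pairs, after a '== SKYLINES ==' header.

== SKYLINES ==
[[46,6],[49,0]]
[[46,6],[49,0]]
[[46,19],[49,0]]
[[46,19],[49,0]]
[[25,15],[29,0],[46,19],[49,0]]
[[25,15],[29,0],[37,15],[38,0],[46,19],[49,0]]
[[25,15],[29,0],[37,15],[38,0],[46,19],[49,0]]
[[25,15],[29,0],[37,15],[38,0],[46,19],[49,8],[50,0]]
[[25,15],[29,0],[37,15],[38,0],[46,19],[49,8],[50,0]]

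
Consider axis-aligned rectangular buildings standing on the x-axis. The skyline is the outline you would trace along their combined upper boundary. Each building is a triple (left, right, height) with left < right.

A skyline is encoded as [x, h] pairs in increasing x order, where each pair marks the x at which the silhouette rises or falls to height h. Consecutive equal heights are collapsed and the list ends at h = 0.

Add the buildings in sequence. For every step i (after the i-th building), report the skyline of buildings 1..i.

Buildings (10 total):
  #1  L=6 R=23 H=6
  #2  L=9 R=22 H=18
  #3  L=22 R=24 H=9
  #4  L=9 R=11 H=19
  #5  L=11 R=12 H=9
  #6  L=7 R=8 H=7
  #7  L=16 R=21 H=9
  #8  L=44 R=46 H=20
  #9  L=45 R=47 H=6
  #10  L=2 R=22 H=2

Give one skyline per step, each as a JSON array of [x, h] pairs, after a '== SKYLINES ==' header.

== SKYLINES ==
[[6,6],[23,0]]
[[6,6],[9,18],[22,6],[23,0]]
[[6,6],[9,18],[22,9],[24,0]]
[[6,6],[9,19],[11,18],[22,9],[24,0]]
[[6,6],[9,19],[11,18],[22,9],[24,0]]
[[6,6],[7,7],[8,6],[9,19],[11,18],[22,9],[24,0]]
[[6,6],[7,7],[8,6],[9,19],[11,18],[22,9],[24,0]]
[[6,6],[7,7],[8,6],[9,19],[11,18],[22,9],[24,0],[44,20],[46,0]]
[[6,6],[7,7],[8,6],[9,19],[11,18],[22,9],[24,0],[44,20],[46,6],[47,0]]
[[2,2],[6,6],[7,7],[8,6],[9,19],[11,18],[22,9],[24,0],[44,20],[46,6],[47,0]]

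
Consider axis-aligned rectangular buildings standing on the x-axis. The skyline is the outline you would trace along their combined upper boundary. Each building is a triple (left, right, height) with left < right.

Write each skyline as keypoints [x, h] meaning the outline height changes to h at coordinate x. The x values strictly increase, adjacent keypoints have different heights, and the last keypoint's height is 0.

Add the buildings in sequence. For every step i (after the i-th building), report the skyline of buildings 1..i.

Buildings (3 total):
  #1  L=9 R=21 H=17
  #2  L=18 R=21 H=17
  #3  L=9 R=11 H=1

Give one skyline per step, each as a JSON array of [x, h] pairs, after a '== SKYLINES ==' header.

== SKYLINES ==
[[9,17],[21,0]]
[[9,17],[21,0]]
[[9,17],[21,0]]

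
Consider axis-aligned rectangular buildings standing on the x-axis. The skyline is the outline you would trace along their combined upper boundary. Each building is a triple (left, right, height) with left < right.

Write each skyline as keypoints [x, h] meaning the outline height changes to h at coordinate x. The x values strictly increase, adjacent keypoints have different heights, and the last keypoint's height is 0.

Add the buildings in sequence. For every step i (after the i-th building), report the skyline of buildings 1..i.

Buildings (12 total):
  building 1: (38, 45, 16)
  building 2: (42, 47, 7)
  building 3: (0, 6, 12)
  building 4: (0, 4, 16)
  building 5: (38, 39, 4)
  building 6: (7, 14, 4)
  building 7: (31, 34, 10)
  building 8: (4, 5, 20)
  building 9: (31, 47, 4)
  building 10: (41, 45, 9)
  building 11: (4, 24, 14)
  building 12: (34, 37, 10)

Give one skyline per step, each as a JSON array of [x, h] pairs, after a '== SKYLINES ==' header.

== SKYLINES ==
[[38,16],[45,0]]
[[38,16],[45,7],[47,0]]
[[0,12],[6,0],[38,16],[45,7],[47,0]]
[[0,16],[4,12],[6,0],[38,16],[45,7],[47,0]]
[[0,16],[4,12],[6,0],[38,16],[45,7],[47,0]]
[[0,16],[4,12],[6,0],[7,4],[14,0],[38,16],[45,7],[47,0]]
[[0,16],[4,12],[6,0],[7,4],[14,0],[31,10],[34,0],[38,16],[45,7],[47,0]]
[[0,16],[4,20],[5,12],[6,0],[7,4],[14,0],[31,10],[34,0],[38,16],[45,7],[47,0]]
[[0,16],[4,20],[5,12],[6,0],[7,4],[14,0],[31,10],[34,4],[38,16],[45,7],[47,0]]
[[0,16],[4,20],[5,12],[6,0],[7,4],[14,0],[31,10],[34,4],[38,16],[45,7],[47,0]]
[[0,16],[4,20],[5,14],[24,0],[31,10],[34,4],[38,16],[45,7],[47,0]]
[[0,16],[4,20],[5,14],[24,0],[31,10],[37,4],[38,16],[45,7],[47,0]]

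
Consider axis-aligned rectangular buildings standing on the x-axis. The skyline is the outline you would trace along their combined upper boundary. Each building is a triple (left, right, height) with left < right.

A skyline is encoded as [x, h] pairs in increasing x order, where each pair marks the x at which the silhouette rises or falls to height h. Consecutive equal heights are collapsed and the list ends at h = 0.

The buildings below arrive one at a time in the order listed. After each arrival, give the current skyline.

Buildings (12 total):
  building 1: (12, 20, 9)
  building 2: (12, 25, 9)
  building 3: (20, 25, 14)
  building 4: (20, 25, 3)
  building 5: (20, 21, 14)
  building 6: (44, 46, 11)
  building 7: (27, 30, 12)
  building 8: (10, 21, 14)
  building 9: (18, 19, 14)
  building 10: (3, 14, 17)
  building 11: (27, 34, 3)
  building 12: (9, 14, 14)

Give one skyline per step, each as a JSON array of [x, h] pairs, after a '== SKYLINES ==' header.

== SKYLINES ==
[[12,9],[20,0]]
[[12,9],[25,0]]
[[12,9],[20,14],[25,0]]
[[12,9],[20,14],[25,0]]
[[12,9],[20,14],[25,0]]
[[12,9],[20,14],[25,0],[44,11],[46,0]]
[[12,9],[20,14],[25,0],[27,12],[30,0],[44,11],[46,0]]
[[10,14],[25,0],[27,12],[30,0],[44,11],[46,0]]
[[10,14],[25,0],[27,12],[30,0],[44,11],[46,0]]
[[3,17],[14,14],[25,0],[27,12],[30,0],[44,11],[46,0]]
[[3,17],[14,14],[25,0],[27,12],[30,3],[34,0],[44,11],[46,0]]
[[3,17],[14,14],[25,0],[27,12],[30,3],[34,0],[44,11],[46,0]]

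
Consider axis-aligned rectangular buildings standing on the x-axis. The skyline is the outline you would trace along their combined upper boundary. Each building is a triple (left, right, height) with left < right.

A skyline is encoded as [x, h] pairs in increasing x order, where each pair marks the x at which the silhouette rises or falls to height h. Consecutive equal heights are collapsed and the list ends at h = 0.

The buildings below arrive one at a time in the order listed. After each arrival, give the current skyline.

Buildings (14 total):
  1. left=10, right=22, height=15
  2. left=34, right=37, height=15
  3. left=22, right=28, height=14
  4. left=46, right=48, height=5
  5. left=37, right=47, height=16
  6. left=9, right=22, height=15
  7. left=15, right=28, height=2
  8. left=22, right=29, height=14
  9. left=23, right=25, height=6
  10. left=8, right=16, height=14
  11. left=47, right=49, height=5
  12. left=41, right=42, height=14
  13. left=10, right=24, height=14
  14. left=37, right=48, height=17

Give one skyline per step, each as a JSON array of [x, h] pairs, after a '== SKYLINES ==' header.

== SKYLINES ==
[[10,15],[22,0]]
[[10,15],[22,0],[34,15],[37,0]]
[[10,15],[22,14],[28,0],[34,15],[37,0]]
[[10,15],[22,14],[28,0],[34,15],[37,0],[46,5],[48,0]]
[[10,15],[22,14],[28,0],[34,15],[37,16],[47,5],[48,0]]
[[9,15],[22,14],[28,0],[34,15],[37,16],[47,5],[48,0]]
[[9,15],[22,14],[28,0],[34,15],[37,16],[47,5],[48,0]]
[[9,15],[22,14],[29,0],[34,15],[37,16],[47,5],[48,0]]
[[9,15],[22,14],[29,0],[34,15],[37,16],[47,5],[48,0]]
[[8,14],[9,15],[22,14],[29,0],[34,15],[37,16],[47,5],[48,0]]
[[8,14],[9,15],[22,14],[29,0],[34,15],[37,16],[47,5],[49,0]]
[[8,14],[9,15],[22,14],[29,0],[34,15],[37,16],[47,5],[49,0]]
[[8,14],[9,15],[22,14],[29,0],[34,15],[37,16],[47,5],[49,0]]
[[8,14],[9,15],[22,14],[29,0],[34,15],[37,17],[48,5],[49,0]]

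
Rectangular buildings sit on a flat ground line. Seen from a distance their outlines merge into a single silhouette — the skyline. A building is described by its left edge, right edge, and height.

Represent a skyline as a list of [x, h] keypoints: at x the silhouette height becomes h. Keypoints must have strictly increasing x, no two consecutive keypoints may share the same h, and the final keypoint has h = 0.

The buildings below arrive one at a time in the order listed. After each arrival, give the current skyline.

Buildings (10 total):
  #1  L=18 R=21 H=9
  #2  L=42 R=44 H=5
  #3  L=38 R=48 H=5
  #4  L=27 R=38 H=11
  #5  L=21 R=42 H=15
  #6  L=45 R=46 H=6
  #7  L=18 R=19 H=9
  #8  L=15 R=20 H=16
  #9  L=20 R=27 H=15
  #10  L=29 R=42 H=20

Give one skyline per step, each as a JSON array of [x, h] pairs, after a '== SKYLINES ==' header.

== SKYLINES ==
[[18,9],[21,0]]
[[18,9],[21,0],[42,5],[44,0]]
[[18,9],[21,0],[38,5],[48,0]]
[[18,9],[21,0],[27,11],[38,5],[48,0]]
[[18,9],[21,15],[42,5],[48,0]]
[[18,9],[21,15],[42,5],[45,6],[46,5],[48,0]]
[[18,9],[21,15],[42,5],[45,6],[46,5],[48,0]]
[[15,16],[20,9],[21,15],[42,5],[45,6],[46,5],[48,0]]
[[15,16],[20,15],[42,5],[45,6],[46,5],[48,0]]
[[15,16],[20,15],[29,20],[42,5],[45,6],[46,5],[48,0]]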